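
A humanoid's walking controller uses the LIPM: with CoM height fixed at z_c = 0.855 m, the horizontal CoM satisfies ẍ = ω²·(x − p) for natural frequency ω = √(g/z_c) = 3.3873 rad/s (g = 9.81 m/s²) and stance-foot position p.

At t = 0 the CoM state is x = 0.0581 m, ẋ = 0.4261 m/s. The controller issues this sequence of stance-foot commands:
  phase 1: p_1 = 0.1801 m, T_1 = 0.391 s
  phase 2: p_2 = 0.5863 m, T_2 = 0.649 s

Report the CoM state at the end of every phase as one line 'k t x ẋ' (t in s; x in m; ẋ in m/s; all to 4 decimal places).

1 0.3910 0.1543 0.1358
2 1.0400 -1.2056 -5.8923

phase 1: p=0.1801, T=0.391, ωT=1.324434, cosh=2.013006, sinh=1.747052; start (x,ẋ)=(0.058100, 0.426100) → end (x,ẋ)=(0.154281, 0.135771)
phase 2: p=0.5863, T=0.649, ωT=2.198358, cosh=4.560595, sinh=4.449609; start (x,ẋ)=(0.154281, 0.135771) → end (x,ẋ)=(-1.205612, -5.892263)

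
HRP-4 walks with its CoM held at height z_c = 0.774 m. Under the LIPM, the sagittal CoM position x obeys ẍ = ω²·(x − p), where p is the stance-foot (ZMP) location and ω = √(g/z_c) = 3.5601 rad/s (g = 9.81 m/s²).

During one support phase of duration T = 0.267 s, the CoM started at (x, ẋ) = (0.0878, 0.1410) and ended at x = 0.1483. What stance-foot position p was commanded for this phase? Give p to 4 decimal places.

ωT = 3.5601·0.267 = 0.950547; cosh(ωT) = 1.486827, sinh(ωT) = 1.100297
x(T) = p + (x₀−p)·cosh(ωT) + (ẋ₀/ω)·sinh(ωT) ⇒ p·(1 − cosh) = x(T) − x₀·cosh − (ẋ₀/ω)·sinh
numerator   = 0.1483 − (0.0878)·1.486827 − (0.1410/3.5601)·1.100297 = -0.025821
denominator = 1 − 1.486827 = -0.486827
p = -0.025821 / -0.486827 = 0.0530

p = 0.0530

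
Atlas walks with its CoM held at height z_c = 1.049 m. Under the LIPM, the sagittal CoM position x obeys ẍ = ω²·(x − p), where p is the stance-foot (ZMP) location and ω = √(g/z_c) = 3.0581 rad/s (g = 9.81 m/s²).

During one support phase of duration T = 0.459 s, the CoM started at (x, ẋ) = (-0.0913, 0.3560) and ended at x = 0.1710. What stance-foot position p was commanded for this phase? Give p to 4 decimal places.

ωT = 3.0581·0.459 = 1.403668; cosh(ωT) = 2.157898, sinh(ωT) = 1.912204
x(T) = p + (x₀−p)·cosh(ωT) + (ẋ₀/ω)·sinh(ωT) ⇒ p·(1 − cosh) = x(T) − x₀·cosh − (ẋ₀/ω)·sinh
numerator   = 0.1710 − (-0.0913)·2.157898 − (0.3560/3.0581)·1.912204 = 0.145412
denominator = 1 − 2.157898 = -1.157898
p = 0.145412 / -1.157898 = -0.1256

p = -0.1256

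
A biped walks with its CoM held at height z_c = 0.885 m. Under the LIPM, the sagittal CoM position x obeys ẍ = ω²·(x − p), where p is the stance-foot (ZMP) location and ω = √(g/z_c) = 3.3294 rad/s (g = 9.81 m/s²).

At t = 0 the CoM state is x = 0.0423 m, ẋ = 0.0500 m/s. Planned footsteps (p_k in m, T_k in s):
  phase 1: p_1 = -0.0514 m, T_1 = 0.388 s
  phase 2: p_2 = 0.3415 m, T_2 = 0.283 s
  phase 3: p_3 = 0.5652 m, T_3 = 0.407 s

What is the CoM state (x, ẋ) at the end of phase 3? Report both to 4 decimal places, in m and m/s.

phase 1: p=-0.0514, T=0.388, ωT=1.291807, cosh=1.957066, sinh=1.682292; start (x,ẋ)=(0.042300, 0.050000) → end (x,ẋ)=(0.157241, 0.622669)
phase 2: p=0.3415, T=0.283, ωT=0.942220, cosh=1.477716, sinh=1.087955; start (x,ẋ)=(0.157241, 0.622669) → end (x,ẋ)=(0.272689, 0.252700)
phase 3: p=0.5652, T=0.407, ωT=1.355066, cosh=2.067473, sinh=1.809543; start (x,ẋ)=(0.272689, 0.252700) → end (x,ẋ)=(0.097784, -1.239841)

x = 0.0978, ẋ = -1.2398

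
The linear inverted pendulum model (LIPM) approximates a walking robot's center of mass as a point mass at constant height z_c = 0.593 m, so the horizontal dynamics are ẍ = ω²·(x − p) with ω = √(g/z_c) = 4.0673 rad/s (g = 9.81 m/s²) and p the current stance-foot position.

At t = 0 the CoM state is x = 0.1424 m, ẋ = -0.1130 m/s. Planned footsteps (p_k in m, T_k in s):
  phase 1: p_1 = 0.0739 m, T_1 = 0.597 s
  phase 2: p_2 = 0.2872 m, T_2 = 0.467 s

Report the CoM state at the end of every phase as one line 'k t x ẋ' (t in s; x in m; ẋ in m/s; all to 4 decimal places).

phase 1: p=0.0739, T=0.597, ωT=2.428178, cosh=5.713202, sinh=5.625004; start (x,ẋ)=(0.142400, -0.113000) → end (x,ẋ)=(0.308977, 0.921591)
phase 2: p=0.2872, T=0.467, ωT=1.899429, cosh=3.415866, sinh=3.266212; start (x,ẋ)=(0.308977, 0.921591) → end (x,ẋ)=(1.101665, 3.437336)

1 0.5970 0.3090 0.9216
2 1.0640 1.1017 3.4373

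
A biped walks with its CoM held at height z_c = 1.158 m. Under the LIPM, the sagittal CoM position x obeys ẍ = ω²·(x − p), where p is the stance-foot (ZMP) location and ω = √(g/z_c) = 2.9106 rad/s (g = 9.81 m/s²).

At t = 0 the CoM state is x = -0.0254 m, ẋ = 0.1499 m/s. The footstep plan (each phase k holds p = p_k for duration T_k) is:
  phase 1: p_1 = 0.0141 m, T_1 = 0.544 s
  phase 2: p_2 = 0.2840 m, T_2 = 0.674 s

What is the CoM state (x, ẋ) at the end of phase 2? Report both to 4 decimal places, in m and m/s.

x = -0.4881, ẋ = -2.1293

phase 1: p=0.0141, T=0.544, ωT=1.583366, cosh=2.538305, sinh=2.333022; start (x,ẋ)=(-0.025400, 0.149900) → end (x,ẋ)=(0.033991, 0.112267)
phase 2: p=0.2840, T=0.674, ωT=1.961744, cosh=3.626167, sinh=3.485555; start (x,ẋ)=(0.033991, 0.112267) → end (x,ẋ)=(-0.488130, -2.129256)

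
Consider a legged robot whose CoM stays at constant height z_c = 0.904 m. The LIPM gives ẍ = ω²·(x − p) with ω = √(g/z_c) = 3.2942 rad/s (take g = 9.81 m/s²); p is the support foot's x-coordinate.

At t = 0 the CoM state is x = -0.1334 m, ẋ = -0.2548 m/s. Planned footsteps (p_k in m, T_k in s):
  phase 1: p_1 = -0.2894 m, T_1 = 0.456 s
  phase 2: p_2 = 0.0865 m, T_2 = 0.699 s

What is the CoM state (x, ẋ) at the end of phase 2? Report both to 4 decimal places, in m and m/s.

x = -0.0429, ẋ = -0.3197

phase 1: p=-0.2894, T=0.456, ωT=1.502155, cosh=2.357004, sinh=2.134354; start (x,ẋ)=(-0.133400, -0.254800) → end (x,ẋ)=(-0.086796, 0.496270)
phase 2: p=0.0865, T=0.699, ωT=2.302646, cosh=5.050301, sinh=4.950307; start (x,ẋ)=(-0.086796, 0.496270) → end (x,ẋ)=(-0.042933, -0.319671)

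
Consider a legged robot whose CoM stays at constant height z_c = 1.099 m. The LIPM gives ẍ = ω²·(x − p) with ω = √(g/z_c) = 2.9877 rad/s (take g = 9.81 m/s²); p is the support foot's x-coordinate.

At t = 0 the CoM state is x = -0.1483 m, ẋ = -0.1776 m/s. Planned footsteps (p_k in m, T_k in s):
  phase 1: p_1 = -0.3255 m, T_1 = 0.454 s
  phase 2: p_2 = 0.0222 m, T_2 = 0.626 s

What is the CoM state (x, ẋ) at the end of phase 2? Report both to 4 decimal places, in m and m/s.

x = 0.3553, ẋ = 1.1273

phase 1: p=-0.3255, T=0.454, ωT=1.356416, cosh=2.069918, sinh=1.812336; start (x,ẋ)=(-0.148300, -0.177600) → end (x,ẋ)=(-0.066443, 0.591870)
phase 2: p=0.0222, T=0.626, ωT=1.870300, cosh=3.322161, sinh=3.168084; start (x,ẋ)=(-0.066443, 0.591870) → end (x,ẋ)=(0.355320, 1.127261)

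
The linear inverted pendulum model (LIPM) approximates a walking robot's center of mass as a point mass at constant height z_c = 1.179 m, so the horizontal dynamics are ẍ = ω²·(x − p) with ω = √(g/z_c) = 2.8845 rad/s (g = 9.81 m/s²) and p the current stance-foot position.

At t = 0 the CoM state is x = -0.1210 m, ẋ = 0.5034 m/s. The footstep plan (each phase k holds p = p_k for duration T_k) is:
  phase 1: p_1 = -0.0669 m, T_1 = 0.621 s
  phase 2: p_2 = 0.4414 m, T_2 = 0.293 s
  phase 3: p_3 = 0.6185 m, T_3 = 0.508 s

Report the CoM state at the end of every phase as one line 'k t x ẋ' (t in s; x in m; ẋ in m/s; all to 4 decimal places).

phase 1: p=-0.0669, T=0.621, ωT=1.791275, cosh=3.081919, sinh=2.915172; start (x,ẋ)=(-0.121000, 0.503400) → end (x,ẋ)=(0.275121, 1.096521)
phase 2: p=0.4414, T=0.293, ωT=0.845158, cosh=1.378918, sinh=0.949429; start (x,ẋ)=(0.275121, 1.096521) → end (x,ẋ)=(0.573033, 1.056637)
phase 3: p=0.6185, T=0.508, ωT=1.465326, cosh=2.279978, sinh=2.048976; start (x,ẋ)=(0.573033, 1.056637) → end (x,ẋ)=(1.265408, 2.140388)

1 0.6210 0.2751 1.0965
2 0.9140 0.5730 1.0566
3 1.4220 1.2654 2.1404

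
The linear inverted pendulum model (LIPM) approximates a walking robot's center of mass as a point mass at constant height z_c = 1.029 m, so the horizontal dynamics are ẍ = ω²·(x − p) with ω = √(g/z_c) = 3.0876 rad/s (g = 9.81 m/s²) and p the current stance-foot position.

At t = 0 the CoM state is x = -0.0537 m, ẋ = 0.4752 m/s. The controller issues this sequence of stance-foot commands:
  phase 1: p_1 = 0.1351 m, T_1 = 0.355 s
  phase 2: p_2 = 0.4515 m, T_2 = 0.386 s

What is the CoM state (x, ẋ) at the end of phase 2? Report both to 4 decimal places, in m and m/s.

phase 1: p=0.1351, T=0.355, ωT=1.096098, cosh=1.663320, sinh=1.329147; start (x,ẋ)=(-0.053700, 0.475200) → end (x,ẋ)=(0.025629, 0.015598)
phase 2: p=0.4515, T=0.386, ωT=1.191814, cosh=1.798359, sinh=1.494689; start (x,ẋ)=(0.025629, 0.015598) → end (x,ẋ)=(-0.306818, -1.937345)

x = -0.3068, ẋ = -1.9373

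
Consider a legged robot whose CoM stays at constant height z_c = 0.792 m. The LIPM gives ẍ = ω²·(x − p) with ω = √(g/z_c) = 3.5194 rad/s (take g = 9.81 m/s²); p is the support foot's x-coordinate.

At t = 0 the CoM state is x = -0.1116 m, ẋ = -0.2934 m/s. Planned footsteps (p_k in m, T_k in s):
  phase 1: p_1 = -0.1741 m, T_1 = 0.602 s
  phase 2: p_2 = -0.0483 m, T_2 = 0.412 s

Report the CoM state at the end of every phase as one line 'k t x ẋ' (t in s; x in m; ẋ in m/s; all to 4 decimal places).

phase 1: p=-0.1741, T=0.602, ωT=2.118679, cosh=4.220164, sinh=4.099974; start (x,ẋ)=(-0.111600, -0.293400) → end (x,ẋ)=(-0.252140, -0.336356)
phase 2: p=-0.0483, T=0.412, ωT=1.449993, cosh=2.248828, sinh=2.014256; start (x,ẋ)=(-0.252140, -0.336356) → end (x,ẋ)=(-0.699208, -2.201423)

1 0.6020 -0.2521 -0.3364
2 1.0140 -0.6992 -2.2014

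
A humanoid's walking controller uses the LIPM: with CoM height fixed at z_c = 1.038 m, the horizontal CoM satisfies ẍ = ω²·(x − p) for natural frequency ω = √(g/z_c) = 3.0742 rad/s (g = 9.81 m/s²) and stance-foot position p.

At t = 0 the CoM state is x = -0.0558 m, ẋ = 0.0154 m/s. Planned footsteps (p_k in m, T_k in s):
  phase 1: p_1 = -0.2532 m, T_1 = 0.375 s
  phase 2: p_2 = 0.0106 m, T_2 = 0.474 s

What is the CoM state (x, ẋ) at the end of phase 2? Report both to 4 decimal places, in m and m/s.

phase 1: p=-0.2532, T=0.375, ωT=1.152825, cosh=1.741435, sinh=1.425692; start (x,ẋ)=(-0.055800, 0.015400) → end (x,ẋ)=(0.097701, 0.891995)
phase 2: p=0.0106, T=0.474, ωT=1.457171, cosh=2.263344, sinh=2.030450; start (x,ẋ)=(0.097701, 0.891995) → end (x,ẋ)=(0.796886, 2.562579)

x = 0.7969, ẋ = 2.5626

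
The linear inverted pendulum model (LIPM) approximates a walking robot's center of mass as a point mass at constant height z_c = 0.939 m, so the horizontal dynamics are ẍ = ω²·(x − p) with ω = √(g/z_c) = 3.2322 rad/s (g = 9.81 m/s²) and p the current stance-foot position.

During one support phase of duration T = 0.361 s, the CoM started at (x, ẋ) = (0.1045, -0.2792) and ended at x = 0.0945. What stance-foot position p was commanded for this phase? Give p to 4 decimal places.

p = -0.0469

ωT = 3.2322·0.361 = 1.166824; cosh(ωT) = 1.761565, sinh(ωT) = 1.450211
x(T) = p + (x₀−p)·cosh(ωT) + (ẋ₀/ω)·sinh(ωT) ⇒ p·(1 − cosh) = x(T) − x₀·cosh − (ẋ₀/ω)·sinh
numerator   = 0.0945 − (0.1045)·1.761565 − (-0.2792/3.2322)·1.450211 = 0.035687
denominator = 1 − 1.761565 = -0.761565
p = 0.035687 / -0.761565 = -0.0469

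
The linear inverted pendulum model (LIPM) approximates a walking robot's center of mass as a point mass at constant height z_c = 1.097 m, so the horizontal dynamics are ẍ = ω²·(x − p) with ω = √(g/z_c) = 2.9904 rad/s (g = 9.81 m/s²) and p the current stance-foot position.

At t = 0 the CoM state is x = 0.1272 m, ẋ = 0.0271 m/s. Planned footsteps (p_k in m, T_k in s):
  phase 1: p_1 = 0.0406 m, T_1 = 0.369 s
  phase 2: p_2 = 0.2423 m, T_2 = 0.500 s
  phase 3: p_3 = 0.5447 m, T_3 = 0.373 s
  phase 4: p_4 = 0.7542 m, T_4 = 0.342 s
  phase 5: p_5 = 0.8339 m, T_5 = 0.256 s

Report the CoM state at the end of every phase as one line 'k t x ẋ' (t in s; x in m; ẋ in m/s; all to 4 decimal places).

phase 1: p=0.0406, T=0.369, ωT=1.103458, cosh=1.673147, sinh=1.341425; start (x,ẋ)=(0.127200, 0.027100) → end (x,ẋ)=(0.197651, 0.392729)
phase 2: p=0.2423, T=0.500, ωT=1.495200, cosh=2.342216, sinh=2.118012; start (x,ẋ)=(0.197651, 0.392729) → end (x,ẋ)=(0.415881, 0.637063)
phase 3: p=0.5447, T=0.373, ωT=1.115419, cosh=1.689312, sinh=1.361534; start (x,ẋ)=(0.415881, 0.637063) → end (x,ẋ)=(0.617140, 0.551706)
phase 4: p=0.7542, T=0.342, ωT=1.022717, cosh=1.570178, sinh=1.210561; start (x,ẋ)=(0.617140, 0.551706) → end (x,ẋ)=(0.762330, 0.370110)
phase 5: p=0.8339, T=0.256, ωT=0.765542, cosh=1.307621, sinh=0.842539; start (x,ẋ)=(0.762330, 0.370110) → end (x,ẋ)=(0.844592, 0.303642)

1 0.3690 0.1977 0.3927
2 0.8690 0.4159 0.6371
3 1.2420 0.6171 0.5517
4 1.5840 0.7623 0.3701
5 1.8400 0.8446 0.3036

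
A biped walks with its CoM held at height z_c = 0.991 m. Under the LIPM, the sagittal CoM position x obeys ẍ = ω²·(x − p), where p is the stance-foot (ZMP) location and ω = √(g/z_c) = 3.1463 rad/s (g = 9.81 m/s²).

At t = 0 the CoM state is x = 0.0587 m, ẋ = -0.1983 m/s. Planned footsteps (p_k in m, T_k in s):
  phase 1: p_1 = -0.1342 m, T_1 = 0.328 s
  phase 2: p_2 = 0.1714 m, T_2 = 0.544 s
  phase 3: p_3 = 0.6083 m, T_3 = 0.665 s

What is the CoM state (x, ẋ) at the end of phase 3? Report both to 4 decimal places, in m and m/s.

phase 1: p=-0.1342, T=0.328, ωT=1.031986, cosh=1.581467, sinh=1.225168; start (x,ẋ)=(0.058700, -0.198300) → end (x,ẋ)=(0.093647, 0.429976)
phase 2: p=0.1714, T=0.544, ωT=1.711587, cosh=2.859161, sinh=2.678583; start (x,ẋ)=(0.093647, 0.429976) → end (x,ẋ)=(0.315149, 0.574097)
phase 3: p=0.6083, T=0.665, ωT=2.092290, cosh=4.113426, sinh=3.990021; start (x,ẋ)=(0.315149, 0.574097) → end (x,ẋ)=(0.130494, -1.318654)

x = 0.1305, ẋ = -1.3187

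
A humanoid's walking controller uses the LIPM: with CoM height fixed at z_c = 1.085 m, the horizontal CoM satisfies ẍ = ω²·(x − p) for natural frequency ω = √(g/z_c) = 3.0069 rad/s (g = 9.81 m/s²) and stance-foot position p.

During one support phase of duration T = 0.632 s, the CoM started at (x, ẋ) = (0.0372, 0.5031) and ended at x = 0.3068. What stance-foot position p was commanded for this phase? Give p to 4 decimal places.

ωT = 3.0069·0.632 = 1.900361; cosh(ωT) = 3.418911, sinh(ωT) = 3.269396
x(T) = p + (x₀−p)·cosh(ωT) + (ẋ₀/ω)·sinh(ωT) ⇒ p·(1 − cosh) = x(T) − x₀·cosh − (ẋ₀/ω)·sinh
numerator   = 0.3068 − (0.0372)·3.418911 − (0.5031/3.0069)·3.269396 = -0.367403
denominator = 1 − 3.418911 = -2.418911
p = -0.367403 / -2.418911 = 0.1519

p = 0.1519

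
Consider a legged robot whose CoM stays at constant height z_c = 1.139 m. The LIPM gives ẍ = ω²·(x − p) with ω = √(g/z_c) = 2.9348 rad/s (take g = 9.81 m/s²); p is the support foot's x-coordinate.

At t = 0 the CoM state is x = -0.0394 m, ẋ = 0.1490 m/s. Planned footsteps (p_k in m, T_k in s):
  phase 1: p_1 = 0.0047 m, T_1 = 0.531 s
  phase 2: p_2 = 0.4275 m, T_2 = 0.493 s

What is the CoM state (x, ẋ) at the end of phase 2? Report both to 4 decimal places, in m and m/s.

x = -0.4556, ẋ = -2.2861

phase 1: p=0.0047, T=0.531, ωT=1.558379, cosh=2.480795, sinh=2.270318; start (x,ẋ)=(-0.039400, 0.149000) → end (x,ẋ)=(0.010561, 0.075803)
phase 2: p=0.4275, T=0.493, ωT=1.446856, cosh=2.242521, sinh=2.007213; start (x,ẋ)=(0.010561, 0.075803) → end (x,ẋ)=(-0.455650, -2.286099)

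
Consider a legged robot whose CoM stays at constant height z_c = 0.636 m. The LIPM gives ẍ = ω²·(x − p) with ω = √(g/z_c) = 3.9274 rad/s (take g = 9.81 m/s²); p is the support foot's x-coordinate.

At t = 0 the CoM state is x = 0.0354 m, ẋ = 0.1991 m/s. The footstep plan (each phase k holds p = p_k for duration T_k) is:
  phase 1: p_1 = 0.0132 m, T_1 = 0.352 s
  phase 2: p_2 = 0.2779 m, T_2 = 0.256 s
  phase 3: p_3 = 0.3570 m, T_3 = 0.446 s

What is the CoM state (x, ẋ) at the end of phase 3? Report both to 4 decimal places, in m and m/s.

x = 0.3164, ẋ = -0.0376

phase 1: p=0.0132, T=0.352, ωT=1.382445, cosh=2.117798, sinh=1.866834; start (x,ẋ)=(0.035400, 0.199100) → end (x,ẋ)=(0.154854, 0.584420)
phase 2: p=0.2779, T=0.256, ωT=1.005414, cosh=1.549466, sinh=1.183573; start (x,ẋ)=(0.154854, 0.584420) → end (x,ẋ)=(0.263368, 0.333578)
phase 3: p=0.3570, T=0.446, ωT=1.751620, cosh=2.968714, sinh=2.795221; start (x,ẋ)=(0.263368, 0.333578) → end (x,ẋ)=(0.316447, -0.037596)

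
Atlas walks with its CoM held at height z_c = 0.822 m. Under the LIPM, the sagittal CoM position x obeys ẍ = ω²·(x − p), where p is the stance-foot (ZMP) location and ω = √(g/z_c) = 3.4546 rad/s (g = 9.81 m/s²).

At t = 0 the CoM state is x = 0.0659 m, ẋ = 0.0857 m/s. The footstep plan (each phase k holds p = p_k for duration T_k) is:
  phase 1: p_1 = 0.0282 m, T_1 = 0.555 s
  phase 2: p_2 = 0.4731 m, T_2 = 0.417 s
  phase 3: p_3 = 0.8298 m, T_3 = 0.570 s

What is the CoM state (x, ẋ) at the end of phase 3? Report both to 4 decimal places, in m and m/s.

x = -0.7780, ẋ = -5.3318

phase 1: p=0.0282, T=0.555, ωT=1.917303, cosh=3.474795, sinh=3.327792; start (x,ẋ)=(0.065900, 0.085700) → end (x,ẋ)=(0.241754, 0.731196)
phase 2: p=0.4731, T=0.417, ωT=1.440568, cosh=2.229944, sinh=1.993151; start (x,ẋ)=(0.241754, 0.731196) → end (x,ẋ)=(0.379079, 0.037585)
phase 3: p=0.8298, T=0.570, ωT=1.969122, cosh=3.651981, sinh=3.512402; start (x,ẋ)=(0.379079, 0.037585) → end (x,ẋ)=(-0.778010, -5.331762)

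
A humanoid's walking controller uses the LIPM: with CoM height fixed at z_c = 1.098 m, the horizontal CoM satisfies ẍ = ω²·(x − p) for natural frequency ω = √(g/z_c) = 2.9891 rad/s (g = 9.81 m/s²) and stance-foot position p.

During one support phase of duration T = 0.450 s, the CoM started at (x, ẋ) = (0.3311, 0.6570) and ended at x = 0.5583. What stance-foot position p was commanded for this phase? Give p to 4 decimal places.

p = 0.4893

ωT = 2.9891·0.450 = 1.345095; cosh(ωT) = 2.049533, sinh(ωT) = 1.789018
x(T) = p + (x₀−p)·cosh(ωT) + (ẋ₀/ω)·sinh(ωT) ⇒ p·(1 − cosh) = x(T) − x₀·cosh − (ẋ₀/ω)·sinh
numerator   = 0.5583 − (0.3311)·2.049533 − (0.6570/2.9891)·1.789018 = -0.513524
denominator = 1 − 2.049533 = -1.049533
p = -0.513524 / -1.049533 = 0.4893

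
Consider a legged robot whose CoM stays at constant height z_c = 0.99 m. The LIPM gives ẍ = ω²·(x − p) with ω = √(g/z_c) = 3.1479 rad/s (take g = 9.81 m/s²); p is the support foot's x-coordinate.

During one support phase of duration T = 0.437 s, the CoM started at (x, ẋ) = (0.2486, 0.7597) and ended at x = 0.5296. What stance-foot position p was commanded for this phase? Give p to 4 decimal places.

ωT = 3.1479·0.437 = 1.375632; cosh(ωT) = 2.105129, sinh(ωT) = 1.852449
x(T) = p + (x₀−p)·cosh(ωT) + (ẋ₀/ω)·sinh(ωT) ⇒ p·(1 − cosh) = x(T) − x₀·cosh − (ẋ₀/ω)·sinh
numerator   = 0.5296 − (0.2486)·2.105129 − (0.7597/3.1479)·1.852449 = -0.440797
denominator = 1 − 2.105129 = -1.105129
p = -0.440797 / -1.105129 = 0.3989

p = 0.3989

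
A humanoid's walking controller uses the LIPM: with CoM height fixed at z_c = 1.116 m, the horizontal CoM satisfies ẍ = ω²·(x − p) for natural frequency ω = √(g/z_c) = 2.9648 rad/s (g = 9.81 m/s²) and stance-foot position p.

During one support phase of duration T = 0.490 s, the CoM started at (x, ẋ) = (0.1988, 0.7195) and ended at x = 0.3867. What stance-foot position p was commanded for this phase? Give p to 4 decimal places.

p = 0.4399

ωT = 2.9648·0.490 = 1.452752; cosh(ωT) = 2.254394, sinh(ωT) = 2.020469
x(T) = p + (x₀−p)·cosh(ωT) + (ẋ₀/ω)·sinh(ωT) ⇒ p·(1 − cosh) = x(T) − x₀·cosh − (ẋ₀/ω)·sinh
numerator   = 0.3867 − (0.1988)·2.254394 − (0.7195/2.9648)·2.020469 = -0.551802
denominator = 1 − 2.254394 = -1.254394
p = -0.551802 / -1.254394 = 0.4399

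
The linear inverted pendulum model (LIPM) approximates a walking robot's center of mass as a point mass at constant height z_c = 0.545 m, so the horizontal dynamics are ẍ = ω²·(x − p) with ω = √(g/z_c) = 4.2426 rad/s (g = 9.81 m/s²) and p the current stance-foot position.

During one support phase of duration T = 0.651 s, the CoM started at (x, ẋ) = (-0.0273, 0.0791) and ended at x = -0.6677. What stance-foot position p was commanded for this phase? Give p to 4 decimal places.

p = 0.0860

ωT = 4.2426·0.651 = 2.761933; cosh(ωT) = 7.946788, sinh(ωT) = 7.883619
x(T) = p + (x₀−p)·cosh(ωT) + (ẋ₀/ω)·sinh(ωT) ⇒ p·(1 − cosh) = x(T) − x₀·cosh − (ẋ₀/ω)·sinh
numerator   = -0.6677 − (-0.0273)·7.946788 − (0.0791/4.2426)·7.883619 = -0.597737
denominator = 1 − 7.946788 = -6.946788
p = -0.597737 / -6.946788 = 0.0860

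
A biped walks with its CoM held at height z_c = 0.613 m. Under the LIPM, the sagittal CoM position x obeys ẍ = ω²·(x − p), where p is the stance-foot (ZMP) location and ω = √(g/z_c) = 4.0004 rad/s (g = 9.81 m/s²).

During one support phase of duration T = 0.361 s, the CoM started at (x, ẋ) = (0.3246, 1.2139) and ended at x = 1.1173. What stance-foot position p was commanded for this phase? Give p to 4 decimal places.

ωT = 4.0004·0.361 = 1.444144; cosh(ωT) = 2.237086, sinh(ωT) = 2.001138
x(T) = p + (x₀−p)·cosh(ωT) + (ẋ₀/ω)·sinh(ωT) ⇒ p·(1 − cosh) = x(T) − x₀·cosh − (ẋ₀/ω)·sinh
numerator   = 1.1173 − (0.3246)·2.237086 − (1.2139/4.0004)·2.001138 = -0.216093
denominator = 1 − 2.237086 = -1.237086
p = -0.216093 / -1.237086 = 0.1747

p = 0.1747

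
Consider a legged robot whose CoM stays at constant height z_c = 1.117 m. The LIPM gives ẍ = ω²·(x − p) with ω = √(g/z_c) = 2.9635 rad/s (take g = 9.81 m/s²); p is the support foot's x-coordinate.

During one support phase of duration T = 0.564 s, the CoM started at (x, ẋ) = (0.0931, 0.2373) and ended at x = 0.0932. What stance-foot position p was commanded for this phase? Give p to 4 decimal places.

p = 0.2102

ωT = 2.9635·0.564 = 1.671414; cosh(ωT) = 2.753833, sinh(ωT) = 2.565852
x(T) = p + (x₀−p)·cosh(ωT) + (ẋ₀/ω)·sinh(ωT) ⇒ p·(1 − cosh) = x(T) − x₀·cosh − (ẋ₀/ω)·sinh
numerator   = 0.0932 − (0.0931)·2.753833 − (0.2373/2.9635)·2.565852 = -0.368640
denominator = 1 − 2.753833 = -1.753833
p = -0.368640 / -1.753833 = 0.2102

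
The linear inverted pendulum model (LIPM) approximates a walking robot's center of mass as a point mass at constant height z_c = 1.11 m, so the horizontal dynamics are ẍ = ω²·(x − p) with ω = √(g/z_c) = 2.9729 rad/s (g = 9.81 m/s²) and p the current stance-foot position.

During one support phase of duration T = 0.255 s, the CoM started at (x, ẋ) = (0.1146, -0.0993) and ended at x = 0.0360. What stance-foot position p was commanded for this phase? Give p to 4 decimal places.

p = 0.2831

ωT = 2.9729·0.255 = 0.758090; cosh(ωT) = 1.301378, sinh(ωT) = 0.832817
x(T) = p + (x₀−p)·cosh(ωT) + (ẋ₀/ω)·sinh(ωT) ⇒ p·(1 − cosh) = x(T) − x₀·cosh − (ẋ₀/ω)·sinh
numerator   = 0.0360 − (0.1146)·1.301378 − (-0.0993/2.9729)·0.832817 = -0.085320
denominator = 1 − 1.301378 = -0.301378
p = -0.085320 / -0.301378 = 0.2831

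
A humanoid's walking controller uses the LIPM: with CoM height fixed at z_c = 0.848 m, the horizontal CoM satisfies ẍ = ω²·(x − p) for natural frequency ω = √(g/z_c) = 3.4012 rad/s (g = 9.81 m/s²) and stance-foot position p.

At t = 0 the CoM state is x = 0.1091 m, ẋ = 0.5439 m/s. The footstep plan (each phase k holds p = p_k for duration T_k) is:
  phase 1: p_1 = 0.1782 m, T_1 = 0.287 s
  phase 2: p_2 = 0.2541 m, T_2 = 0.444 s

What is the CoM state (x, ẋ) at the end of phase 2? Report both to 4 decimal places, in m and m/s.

phase 1: p=0.1782, T=0.287, ωT=0.976144, cosh=1.515482, sinh=1.138721; start (x,ẋ)=(0.109100, 0.543900) → end (x,ẋ)=(0.255578, 0.556645)
phase 2: p=0.2541, T=0.444, ωT=1.510133, cosh=2.374106, sinh=2.153226; start (x,ẋ)=(0.255578, 0.556645) → end (x,ẋ)=(0.610008, 1.332357)

x = 0.6100, ẋ = 1.3324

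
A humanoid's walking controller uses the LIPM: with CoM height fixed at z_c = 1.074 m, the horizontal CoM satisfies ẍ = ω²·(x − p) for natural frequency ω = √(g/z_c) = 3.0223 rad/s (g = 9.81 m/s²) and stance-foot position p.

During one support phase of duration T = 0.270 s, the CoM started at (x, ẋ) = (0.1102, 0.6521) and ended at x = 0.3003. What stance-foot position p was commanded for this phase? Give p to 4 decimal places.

p = 0.1277

ωT = 3.0223·0.270 = 0.816021; cosh(ωT) = 1.351836, sinh(ωT) = 0.909648
x(T) = p + (x₀−p)·cosh(ωT) + (ẋ₀/ω)·sinh(ωT) ⇒ p·(1 − cosh) = x(T) − x₀·cosh − (ẋ₀/ω)·sinh
numerator   = 0.3003 − (0.1102)·1.351836 − (0.6521/3.0223)·0.909648 = -0.044940
denominator = 1 − 1.351836 = -0.351836
p = -0.044940 / -0.351836 = 0.1277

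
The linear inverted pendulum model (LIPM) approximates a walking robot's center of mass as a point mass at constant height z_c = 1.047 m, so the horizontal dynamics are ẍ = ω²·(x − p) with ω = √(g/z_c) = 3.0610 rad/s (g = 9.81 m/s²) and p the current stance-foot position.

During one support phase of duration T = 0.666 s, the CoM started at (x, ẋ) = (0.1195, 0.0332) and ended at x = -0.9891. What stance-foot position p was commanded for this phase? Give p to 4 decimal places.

p = 0.5152

ωT = 3.0610·0.666 = 2.038626; cosh(ωT) = 3.905129, sinh(ωT) = 3.774921
x(T) = p + (x₀−p)·cosh(ωT) + (ẋ₀/ω)·sinh(ωT) ⇒ p·(1 − cosh) = x(T) − x₀·cosh − (ẋ₀/ω)·sinh
numerator   = -0.9891 − (0.1195)·3.905129 − (0.0332/3.0610)·3.774921 = -1.496706
denominator = 1 − 3.905129 = -2.905129
p = -1.496706 / -2.905129 = 0.5152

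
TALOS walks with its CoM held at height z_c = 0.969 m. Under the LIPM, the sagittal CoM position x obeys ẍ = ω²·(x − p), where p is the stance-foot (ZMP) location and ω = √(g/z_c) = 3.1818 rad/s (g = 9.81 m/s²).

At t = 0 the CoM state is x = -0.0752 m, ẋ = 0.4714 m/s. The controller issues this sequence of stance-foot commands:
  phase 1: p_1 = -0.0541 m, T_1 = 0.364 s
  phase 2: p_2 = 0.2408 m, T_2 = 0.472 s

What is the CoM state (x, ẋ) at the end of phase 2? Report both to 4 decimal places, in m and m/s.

phase 1: p=-0.0541, T=0.364, ωT=1.158175, cosh=1.749088, sinh=1.435029; start (x,ẋ)=(-0.075200, 0.471400) → end (x,ẋ)=(0.121601, 0.728178)
phase 2: p=0.2408, T=0.472, ωT=1.501810, cosh=2.356267, sinh=2.133540; start (x,ẋ)=(0.121601, 0.728178) → end (x,ẋ)=(0.448212, 0.906601)

x = 0.4482, ẋ = 0.9066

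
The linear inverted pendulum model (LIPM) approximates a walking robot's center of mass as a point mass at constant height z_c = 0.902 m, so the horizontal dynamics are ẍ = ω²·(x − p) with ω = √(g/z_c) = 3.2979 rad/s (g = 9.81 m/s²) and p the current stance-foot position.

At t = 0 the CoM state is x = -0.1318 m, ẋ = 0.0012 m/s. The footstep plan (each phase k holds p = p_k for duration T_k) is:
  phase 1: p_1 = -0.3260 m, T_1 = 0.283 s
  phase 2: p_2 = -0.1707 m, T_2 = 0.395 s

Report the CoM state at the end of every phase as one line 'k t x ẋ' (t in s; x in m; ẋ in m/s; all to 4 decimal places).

1 0.2830 -0.0405 0.6901
2 0.6780 0.4430 2.0948

phase 1: p=-0.3260, T=0.283, ωT=0.933306, cosh=1.468076, sinh=1.074825; start (x,ẋ)=(-0.131800, 0.001200) → end (x,ẋ)=(-0.040508, 0.690136)
phase 2: p=-0.1707, T=0.395, ωT=1.302671, cosh=1.975457, sinh=1.703652; start (x,ẋ)=(-0.040508, 0.690136) → end (x,ẋ)=(0.443003, 2.094811)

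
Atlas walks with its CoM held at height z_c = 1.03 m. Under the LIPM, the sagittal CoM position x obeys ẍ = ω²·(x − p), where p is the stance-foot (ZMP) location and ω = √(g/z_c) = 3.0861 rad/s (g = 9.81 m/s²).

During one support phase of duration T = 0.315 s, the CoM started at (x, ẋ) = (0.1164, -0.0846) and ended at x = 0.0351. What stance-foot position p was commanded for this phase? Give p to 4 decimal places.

ωT = 3.0861·0.315 = 0.972122; cosh(ωT) = 1.510913, sinh(ωT) = 1.132634
x(T) = p + (x₀−p)·cosh(ωT) + (ẋ₀/ω)·sinh(ωT) ⇒ p·(1 − cosh) = x(T) − x₀·cosh − (ẋ₀/ω)·sinh
numerator   = 0.0351 − (0.1164)·1.510913 − (-0.0846/3.0861)·1.132634 = -0.109721
denominator = 1 − 1.510913 = -0.510913
p = -0.109721 / -0.510913 = 0.2148

p = 0.2148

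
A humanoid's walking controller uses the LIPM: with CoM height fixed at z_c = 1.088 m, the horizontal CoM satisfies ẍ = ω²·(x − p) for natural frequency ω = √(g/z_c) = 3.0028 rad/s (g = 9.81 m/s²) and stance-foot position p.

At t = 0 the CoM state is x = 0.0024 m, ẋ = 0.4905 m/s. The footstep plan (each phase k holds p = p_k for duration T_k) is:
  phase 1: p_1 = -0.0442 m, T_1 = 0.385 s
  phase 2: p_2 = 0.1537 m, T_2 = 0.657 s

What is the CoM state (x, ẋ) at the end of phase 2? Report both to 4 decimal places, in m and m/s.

x = 1.8244, ẋ = 5.1148

phase 1: p=-0.0442, T=0.385, ωT=1.156078, cosh=1.746082, sinh=1.431364; start (x,ẋ)=(0.002400, 0.490500) → end (x,ẋ)=(0.270977, 1.056745)
phase 2: p=0.1537, T=0.657, ωT=1.972840, cosh=3.665064, sinh=3.526003; start (x,ẋ)=(0.270977, 1.056745) → end (x,ẋ)=(1.824399, 5.114756)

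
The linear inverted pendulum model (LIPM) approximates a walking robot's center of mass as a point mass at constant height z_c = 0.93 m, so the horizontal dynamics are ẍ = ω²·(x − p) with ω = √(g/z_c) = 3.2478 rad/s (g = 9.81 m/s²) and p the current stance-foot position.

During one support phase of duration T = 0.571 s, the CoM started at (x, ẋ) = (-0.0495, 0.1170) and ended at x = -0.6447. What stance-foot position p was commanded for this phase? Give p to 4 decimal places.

ωT = 3.2478·0.571 = 1.854494; cosh(ωT) = 3.272498, sinh(ωT) = 3.115966
x(T) = p + (x₀−p)·cosh(ωT) + (ẋ₀/ω)·sinh(ωT) ⇒ p·(1 − cosh) = x(T) − x₀·cosh − (ẋ₀/ω)·sinh
numerator   = -0.6447 − (-0.0495)·3.272498 − (0.1170/3.2478)·3.115966 = -0.594962
denominator = 1 − 3.272498 = -2.272498
p = -0.594962 / -2.272498 = 0.2618

p = 0.2618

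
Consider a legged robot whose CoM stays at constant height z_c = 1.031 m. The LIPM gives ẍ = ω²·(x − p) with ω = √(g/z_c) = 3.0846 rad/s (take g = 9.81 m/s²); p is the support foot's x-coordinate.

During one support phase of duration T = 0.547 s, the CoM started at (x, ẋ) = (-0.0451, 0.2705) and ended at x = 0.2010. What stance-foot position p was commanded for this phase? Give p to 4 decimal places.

p = -0.0547

ωT = 3.0846·0.547 = 1.687276; cosh(ωT) = 2.794881, sinh(ωT) = 2.609858
x(T) = p + (x₀−p)·cosh(ωT) + (ẋ₀/ω)·sinh(ωT) ⇒ p·(1 − cosh) = x(T) − x₀·cosh − (ẋ₀/ω)·sinh
numerator   = 0.2010 − (-0.0451)·2.794881 − (0.2705/3.0846)·2.609858 = 0.098181
denominator = 1 − 2.794881 = -1.794881
p = 0.098181 / -1.794881 = -0.0547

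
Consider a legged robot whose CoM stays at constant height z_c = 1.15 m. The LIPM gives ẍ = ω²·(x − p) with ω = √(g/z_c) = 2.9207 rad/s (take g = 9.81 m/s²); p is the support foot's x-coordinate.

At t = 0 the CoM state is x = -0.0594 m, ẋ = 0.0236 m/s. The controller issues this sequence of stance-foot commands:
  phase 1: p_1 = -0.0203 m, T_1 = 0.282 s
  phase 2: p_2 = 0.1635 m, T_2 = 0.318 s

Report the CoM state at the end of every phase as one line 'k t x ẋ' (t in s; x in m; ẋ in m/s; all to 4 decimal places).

1 0.2820 -0.0660 -0.0730
2 0.6000 -0.1990 -0.8228

phase 1: p=-0.0203, T=0.282, ωT=0.823637, cosh=1.358803, sinh=0.919971; start (x,ẋ)=(-0.059400, 0.023600) → end (x,ẋ)=(-0.065996, -0.072992)
phase 2: p=0.1635, T=0.318, ωT=0.928783, cosh=1.463230, sinh=1.068196; start (x,ẋ)=(-0.065996, -0.072992) → end (x,ẋ)=(-0.199001, -0.822803)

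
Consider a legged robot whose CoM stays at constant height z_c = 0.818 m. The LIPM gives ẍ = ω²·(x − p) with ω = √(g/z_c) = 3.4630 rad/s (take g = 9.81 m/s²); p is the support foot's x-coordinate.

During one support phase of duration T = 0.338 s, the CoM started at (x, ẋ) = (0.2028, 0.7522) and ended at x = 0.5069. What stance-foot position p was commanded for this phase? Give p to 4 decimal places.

ωT = 3.4630·0.338 = 1.170494; cosh(ωT) = 1.766899, sinh(ωT) = 1.456686
x(T) = p + (x₀−p)·cosh(ωT) + (ẋ₀/ω)·sinh(ωT) ⇒ p·(1 − cosh) = x(T) − x₀·cosh − (ẋ₀/ω)·sinh
numerator   = 0.5069 − (0.2028)·1.766899 − (0.7522/3.4630)·1.456686 = -0.167835
denominator = 1 − 1.766899 = -0.766899
p = -0.167835 / -0.766899 = 0.2188

p = 0.2188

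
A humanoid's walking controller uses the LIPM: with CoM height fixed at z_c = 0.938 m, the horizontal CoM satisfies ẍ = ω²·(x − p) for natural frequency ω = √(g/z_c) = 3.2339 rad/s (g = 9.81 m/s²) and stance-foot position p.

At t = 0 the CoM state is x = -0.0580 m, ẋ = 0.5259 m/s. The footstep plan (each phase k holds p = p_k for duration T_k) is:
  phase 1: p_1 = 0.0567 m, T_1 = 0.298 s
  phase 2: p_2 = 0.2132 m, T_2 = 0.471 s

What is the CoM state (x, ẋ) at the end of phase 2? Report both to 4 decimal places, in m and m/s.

x = 0.1138, ẋ = -0.1366

phase 1: p=0.0567, T=0.298, ωT=0.963702, cosh=1.501431, sinh=1.119953; start (x,ẋ)=(-0.058000, 0.525900) → end (x,ẋ)=(0.066614, 0.374180)
phase 2: p=0.2132, T=0.471, ωT=1.523167, cosh=2.402374, sinh=2.184354; start (x,ẋ)=(0.066614, 0.374180) → end (x,ẋ)=(0.113787, -0.136562)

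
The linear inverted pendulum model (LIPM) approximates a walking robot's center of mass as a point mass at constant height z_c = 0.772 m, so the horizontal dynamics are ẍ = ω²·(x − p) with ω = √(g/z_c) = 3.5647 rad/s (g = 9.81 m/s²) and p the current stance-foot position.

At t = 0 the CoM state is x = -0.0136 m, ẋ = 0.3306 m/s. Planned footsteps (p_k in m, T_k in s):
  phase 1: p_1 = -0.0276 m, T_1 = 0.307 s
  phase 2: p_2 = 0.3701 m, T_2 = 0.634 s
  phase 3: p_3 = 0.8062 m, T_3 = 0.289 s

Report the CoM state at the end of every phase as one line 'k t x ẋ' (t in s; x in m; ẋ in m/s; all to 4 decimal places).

phase 1: p=-0.0276, T=0.307, ωT=1.094363, cosh=1.661016, sinh=1.326263; start (x,ẋ)=(-0.013600, 0.330600) → end (x,ẋ)=(0.118655, 0.615320)
phase 2: p=0.3701, T=0.634, ωT=2.260020, cosh=4.843814, sinh=4.739465; start (x,ẋ)=(0.118655, 0.615320) → end (x,ẋ)=(-0.029748, -1.267602)
phase 3: p=0.8062, T=0.289, ωT=1.030198, cosh=1.579279, sinh=1.222343; start (x,ẋ)=(-0.029748, -1.267602) → end (x,ẋ)=(-0.948659, -5.644363)

1 0.3070 0.1187 0.6153
2 0.9410 -0.0297 -1.2676
3 1.2300 -0.9487 -5.6444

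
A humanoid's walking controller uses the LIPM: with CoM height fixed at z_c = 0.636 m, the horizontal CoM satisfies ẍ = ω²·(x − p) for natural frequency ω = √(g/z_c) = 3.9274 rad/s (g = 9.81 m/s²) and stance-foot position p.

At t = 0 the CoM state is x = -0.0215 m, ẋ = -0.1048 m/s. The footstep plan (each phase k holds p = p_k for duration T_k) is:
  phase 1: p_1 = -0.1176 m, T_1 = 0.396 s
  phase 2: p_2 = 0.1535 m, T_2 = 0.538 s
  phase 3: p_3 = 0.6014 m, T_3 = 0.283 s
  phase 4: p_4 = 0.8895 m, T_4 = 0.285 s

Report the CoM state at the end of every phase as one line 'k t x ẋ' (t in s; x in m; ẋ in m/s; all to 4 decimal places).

1 0.3960 0.0597 0.5947
2 0.9340 0.3772 0.9951
3 1.2170 0.5672 0.4828
4 1.5020 0.5115 -0.9138

phase 1: p=-0.1176, T=0.396, ωT=1.555250, cosh=2.473704, sinh=2.262568; start (x,ẋ)=(-0.021500, -0.104800) → end (x,ẋ)=(0.059748, 0.594701)
phase 2: p=0.1535, T=0.538, ωT=2.112941, cosh=4.196709, sinh=4.075827; start (x,ẋ)=(0.059748, 0.594701) → end (x,ẋ)=(0.377226, 0.995061)
phase 3: p=0.6014, T=0.283, ωT=1.111454, cosh=1.683927, sinh=1.354847; start (x,ẋ)=(0.377226, 0.995061) → end (x,ẋ)=(0.567177, 0.482776)
phase 4: p=0.8895, T=0.285, ωT=1.119309, cosh=1.694621, sinh=1.368116; start (x,ẋ)=(0.567177, 0.482776) → end (x,ẋ)=(0.511461, -0.913763)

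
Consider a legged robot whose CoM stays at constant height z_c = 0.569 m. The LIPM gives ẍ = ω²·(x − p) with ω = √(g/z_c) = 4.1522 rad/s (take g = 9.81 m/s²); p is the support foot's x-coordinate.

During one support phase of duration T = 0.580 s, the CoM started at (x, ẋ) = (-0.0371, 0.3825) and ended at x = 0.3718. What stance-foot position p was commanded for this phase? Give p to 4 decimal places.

p = -0.0156

ωT = 4.1522·0.580 = 2.408276; cosh(ωT) = 5.602377, sinh(ωT) = 5.512406
x(T) = p + (x₀−p)·cosh(ωT) + (ẋ₀/ω)·sinh(ωT) ⇒ p·(1 − cosh) = x(T) − x₀·cosh − (ẋ₀/ω)·sinh
numerator   = 0.3718 − (-0.0371)·5.602377 − (0.3825/4.1522)·5.512406 = 0.071846
denominator = 1 − 5.602377 = -4.602377
p = 0.071846 / -4.602377 = -0.0156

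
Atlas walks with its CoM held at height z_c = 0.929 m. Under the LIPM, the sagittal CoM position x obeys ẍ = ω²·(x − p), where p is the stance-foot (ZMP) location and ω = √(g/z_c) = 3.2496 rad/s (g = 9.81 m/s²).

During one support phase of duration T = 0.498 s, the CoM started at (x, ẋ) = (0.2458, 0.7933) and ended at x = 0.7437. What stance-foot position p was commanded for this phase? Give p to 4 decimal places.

p = 0.3036

ωT = 3.2496·0.498 = 1.618301; cosh(ωT) = 2.621373, sinh(ωT) = 2.423138
x(T) = p + (x₀−p)·cosh(ωT) + (ẋ₀/ω)·sinh(ωT) ⇒ p·(1 − cosh) = x(T) − x₀·cosh − (ẋ₀/ω)·sinh
numerator   = 0.7437 − (0.2458)·2.621373 − (0.7933/3.2496)·2.423138 = -0.492176
denominator = 1 − 2.621373 = -1.621373
p = -0.492176 / -1.621373 = 0.3036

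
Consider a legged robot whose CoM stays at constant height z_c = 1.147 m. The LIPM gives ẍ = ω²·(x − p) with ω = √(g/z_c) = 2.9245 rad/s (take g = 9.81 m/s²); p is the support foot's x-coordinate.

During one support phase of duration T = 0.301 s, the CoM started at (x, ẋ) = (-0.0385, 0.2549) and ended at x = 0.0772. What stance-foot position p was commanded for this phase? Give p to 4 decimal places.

p = -0.1079

ωT = 2.9245·0.301 = 0.880274; cosh(ωT) = 1.413115, sinh(ωT) = 0.998446
x(T) = p + (x₀−p)·cosh(ωT) + (ẋ₀/ω)·sinh(ωT) ⇒ p·(1 − cosh) = x(T) − x₀·cosh − (ẋ₀/ω)·sinh
numerator   = 0.0772 − (-0.0385)·1.413115 − (0.2549/2.9245)·0.998446 = 0.044580
denominator = 1 − 1.413115 = -0.413115
p = 0.044580 / -0.413115 = -0.1079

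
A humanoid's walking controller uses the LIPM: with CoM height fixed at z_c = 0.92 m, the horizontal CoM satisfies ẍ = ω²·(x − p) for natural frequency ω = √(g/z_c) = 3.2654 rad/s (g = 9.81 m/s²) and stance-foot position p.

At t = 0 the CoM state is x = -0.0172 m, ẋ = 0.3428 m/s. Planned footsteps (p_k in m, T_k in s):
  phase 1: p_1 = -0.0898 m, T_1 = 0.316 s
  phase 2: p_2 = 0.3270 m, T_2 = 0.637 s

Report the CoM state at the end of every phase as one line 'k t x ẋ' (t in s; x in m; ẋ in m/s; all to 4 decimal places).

phase 1: p=-0.0898, T=0.316, ωT=1.031866, cosh=1.581320, sinh=1.224979; start (x,ẋ)=(-0.017200, 0.342800) → end (x,ẋ)=(0.153601, 0.832480)
phase 2: p=0.3270, T=0.637, ωT=2.080060, cosh=4.064935, sinh=3.940012; start (x,ẋ)=(0.153601, 0.832480) → end (x,ẋ)=(0.626611, 1.153080)

1 0.3160 0.1536 0.8325
2 0.9530 0.6266 1.1531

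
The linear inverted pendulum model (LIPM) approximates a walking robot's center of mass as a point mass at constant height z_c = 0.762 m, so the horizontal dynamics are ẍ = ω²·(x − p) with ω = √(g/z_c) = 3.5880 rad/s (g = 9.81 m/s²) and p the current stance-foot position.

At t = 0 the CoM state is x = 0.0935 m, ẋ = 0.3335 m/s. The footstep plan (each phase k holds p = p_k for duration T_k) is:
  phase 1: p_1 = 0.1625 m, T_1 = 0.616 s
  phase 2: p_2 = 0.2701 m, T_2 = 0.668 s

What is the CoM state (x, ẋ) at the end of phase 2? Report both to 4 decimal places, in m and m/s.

phase 1: p=0.1625, T=0.616, ωT=2.210208, cosh=4.613645, sinh=4.503967; start (x,ẋ)=(0.093500, 0.333500) → end (x,ẋ)=(0.262796, 0.423594)
phase 2: p=0.2701, T=0.668, ωT=2.396784, cosh=5.539396, sinh=5.448386; start (x,ẋ)=(0.262796, 0.423594) → end (x,ẋ)=(0.872872, 2.203682)

x = 0.8729, ẋ = 2.2037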